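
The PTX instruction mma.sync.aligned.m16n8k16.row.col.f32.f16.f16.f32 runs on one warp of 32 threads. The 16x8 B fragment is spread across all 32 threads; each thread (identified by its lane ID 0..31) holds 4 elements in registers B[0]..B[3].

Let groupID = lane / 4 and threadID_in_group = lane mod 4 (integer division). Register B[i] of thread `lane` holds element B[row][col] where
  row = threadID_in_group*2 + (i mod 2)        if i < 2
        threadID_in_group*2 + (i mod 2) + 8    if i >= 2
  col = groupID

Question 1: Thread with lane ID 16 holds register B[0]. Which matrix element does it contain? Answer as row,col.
0,4

L=16->g=16>>2=4, t=16&3=0
[0]->row 0·2+0+0=0  col g=4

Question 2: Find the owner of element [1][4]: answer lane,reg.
c=4⇒gr=4  r=1⇒Rb=0,th=0,odd=1
L=4*4+0=16  i=0*2+1=1

16,1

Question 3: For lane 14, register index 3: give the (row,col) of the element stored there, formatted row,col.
14: grp=3,tig=2
[3] (2*2+1+8,3) = (13,3)

13,3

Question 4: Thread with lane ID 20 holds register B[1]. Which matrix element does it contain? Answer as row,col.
1,5

L=20->g=20>>2=5, t=20&3=0
[1]->row 0·2+1+0=1  col g=5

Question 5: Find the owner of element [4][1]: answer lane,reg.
6,0

c: 1->gid=1  r: 4->r8=0,tid=2,i&1=0
L=1*4+2=6  i=0*2+0=0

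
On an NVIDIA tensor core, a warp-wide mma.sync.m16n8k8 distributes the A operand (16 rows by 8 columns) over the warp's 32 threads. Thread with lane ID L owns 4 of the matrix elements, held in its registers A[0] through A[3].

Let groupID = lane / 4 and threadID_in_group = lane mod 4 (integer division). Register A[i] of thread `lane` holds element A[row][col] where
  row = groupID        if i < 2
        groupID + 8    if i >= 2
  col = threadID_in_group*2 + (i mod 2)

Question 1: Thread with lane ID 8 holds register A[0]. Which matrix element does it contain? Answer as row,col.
2,0

lane 8: G=2 (8/4), T=0 (8%4)
i=0: r=2+0=2, c=0*2+0=0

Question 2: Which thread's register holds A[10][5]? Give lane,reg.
r: 10->gid=2,r8=1  c: 5->tid=2,i&1=1
L=2*4+2=10  i=1*2+1=3

10,3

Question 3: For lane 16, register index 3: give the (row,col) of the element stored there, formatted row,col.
L=16->g=16>>2=4, t=16&3=0
[3]->row 4+8=12  col 0·2+1=1

12,1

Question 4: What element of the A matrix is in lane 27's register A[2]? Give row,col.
L=27→G=27>>2=6, T=27&3=3
[2]→row 6+8=14  col 3·2+0=6

14,6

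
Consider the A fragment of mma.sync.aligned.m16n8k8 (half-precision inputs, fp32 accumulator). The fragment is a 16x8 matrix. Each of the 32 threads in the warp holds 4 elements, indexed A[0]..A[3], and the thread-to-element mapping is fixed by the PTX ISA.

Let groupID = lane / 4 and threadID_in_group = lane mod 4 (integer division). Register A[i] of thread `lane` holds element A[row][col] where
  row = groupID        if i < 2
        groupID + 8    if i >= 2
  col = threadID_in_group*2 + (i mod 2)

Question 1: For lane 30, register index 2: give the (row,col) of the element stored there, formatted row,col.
L=30->gid=30>>2=7, tid=30&3=2
[2]->row 7+8=15  col 2·2+0=4

15,4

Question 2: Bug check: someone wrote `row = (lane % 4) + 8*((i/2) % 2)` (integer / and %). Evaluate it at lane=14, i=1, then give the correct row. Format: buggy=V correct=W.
`(lane % 4) + 8*((i/2) % 2)`[14,1]->2
L=14->gid=14>>2=3, tid=14&3=2
[1]->row 3+0=3  col 2·2+1=5
row: 2 vs 3

buggy=2 correct=3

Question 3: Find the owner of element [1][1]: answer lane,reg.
4,1

r=1⇒gr=1,Rb=0  c=1⇒th=0,odd=1
L=1*4+0=4  i=0*2+1=1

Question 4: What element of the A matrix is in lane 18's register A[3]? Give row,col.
12,5

lane 18->18/4=4, 18 mod 4=2
i=3  r:4+8->12  c:2·2+1->5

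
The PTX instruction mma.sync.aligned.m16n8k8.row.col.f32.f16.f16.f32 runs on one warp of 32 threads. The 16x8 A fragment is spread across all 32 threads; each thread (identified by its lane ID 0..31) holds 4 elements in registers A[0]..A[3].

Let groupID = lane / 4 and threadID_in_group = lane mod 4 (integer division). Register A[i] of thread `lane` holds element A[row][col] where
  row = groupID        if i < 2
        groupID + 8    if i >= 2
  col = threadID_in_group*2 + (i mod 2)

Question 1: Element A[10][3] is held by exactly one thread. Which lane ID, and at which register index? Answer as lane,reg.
r:10=>grp=2,rB=1  c:3=>tig=1,lo=1
L=2*4+1=9  i=1*2+1=3

9,3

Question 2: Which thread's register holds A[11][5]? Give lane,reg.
14,3

r=11→G=3,rhi=1  c=5→T=2,p=1
L=3*4+2=14  i=1*2+1=3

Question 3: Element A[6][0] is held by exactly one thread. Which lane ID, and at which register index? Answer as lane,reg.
24,0

r: 6->gid=6,r8=0  c: 0->tid=0,i&1=0
L=6*4+0=24  i=0*2+0=0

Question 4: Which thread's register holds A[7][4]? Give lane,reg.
30,0

r=7⇒gr=7,Rb=0  c=4⇒th=2,odd=0
L=7*4+2=30  i=0*2+0=0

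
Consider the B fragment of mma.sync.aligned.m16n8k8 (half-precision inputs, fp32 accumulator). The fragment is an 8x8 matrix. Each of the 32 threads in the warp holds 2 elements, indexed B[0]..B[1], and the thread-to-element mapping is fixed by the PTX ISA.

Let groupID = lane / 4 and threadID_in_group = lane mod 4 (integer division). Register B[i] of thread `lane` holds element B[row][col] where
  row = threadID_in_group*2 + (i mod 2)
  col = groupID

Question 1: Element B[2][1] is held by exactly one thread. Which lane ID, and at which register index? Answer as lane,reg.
5,0

c=1→G=1  r=2→T=1,p=0
L=1*4+1=5  i=0=0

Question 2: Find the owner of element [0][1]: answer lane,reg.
c: 1->gid=1  r: 0->tid=0,i&1=0
L=1*4+0=4  i=0=0

4,0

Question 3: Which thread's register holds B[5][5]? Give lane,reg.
22,1

c=5->g=5  r=5->t=2,b0=1
L=5*4+2=22  i=1=1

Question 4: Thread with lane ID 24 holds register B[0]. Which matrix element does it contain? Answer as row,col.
24: G=6,T=0
[0] (0*2+0,6) = (0,6)

0,6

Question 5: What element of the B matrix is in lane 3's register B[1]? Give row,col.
7,0

lane 3: g=0 (3/4), t=3 (3%4)
i=1: r=3*2+1=7, c=g=0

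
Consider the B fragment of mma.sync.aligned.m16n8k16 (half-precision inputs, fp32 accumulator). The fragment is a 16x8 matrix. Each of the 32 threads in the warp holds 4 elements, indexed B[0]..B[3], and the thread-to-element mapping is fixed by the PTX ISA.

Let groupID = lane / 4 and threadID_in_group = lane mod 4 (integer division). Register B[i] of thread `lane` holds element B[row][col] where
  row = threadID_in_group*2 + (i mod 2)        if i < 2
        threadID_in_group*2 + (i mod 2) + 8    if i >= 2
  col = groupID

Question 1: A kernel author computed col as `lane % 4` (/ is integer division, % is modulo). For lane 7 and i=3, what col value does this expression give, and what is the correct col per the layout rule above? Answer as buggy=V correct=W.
`lane % 4`[7,3]→3
lane 7→7/4=1, 7 mod 4=3
i=3  r:2·3+1+8→15  c:1
col: 3 vs 1

buggy=3 correct=1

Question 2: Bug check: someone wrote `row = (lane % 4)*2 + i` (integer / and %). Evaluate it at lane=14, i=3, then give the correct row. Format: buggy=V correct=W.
buggy=7 correct=13

`(lane % 4)*2 + i`[14,3]->7
lane 14->14/4=3, 14 mod 4=2
i=3  r:2·2+1+8->13  c:3
row: 7 vs 13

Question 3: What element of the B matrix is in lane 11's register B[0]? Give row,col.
lane 11=>11/4=2, 11 mod 4=3
i=0  r:2·3+0+0=>6  c:2

6,2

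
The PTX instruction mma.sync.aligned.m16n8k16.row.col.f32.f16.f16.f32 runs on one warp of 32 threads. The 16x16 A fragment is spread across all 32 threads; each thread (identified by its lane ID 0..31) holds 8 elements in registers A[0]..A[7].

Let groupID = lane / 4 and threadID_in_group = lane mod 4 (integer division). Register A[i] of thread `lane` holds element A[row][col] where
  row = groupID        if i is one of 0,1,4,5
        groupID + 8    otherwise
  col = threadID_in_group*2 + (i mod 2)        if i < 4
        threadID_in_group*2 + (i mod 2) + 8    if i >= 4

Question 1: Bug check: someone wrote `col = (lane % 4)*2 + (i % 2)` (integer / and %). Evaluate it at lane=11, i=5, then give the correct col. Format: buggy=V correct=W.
`(lane % 4)*2 + (i % 2)`[11,5]→7
L=11→G=11>>2=2, T=11&3=3
[5]→row 2+0=2  col 3·2+1+8=15
col: 7 vs 15

buggy=7 correct=15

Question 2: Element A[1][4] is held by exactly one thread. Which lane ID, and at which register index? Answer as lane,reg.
6,0

r=1→G=1,rhi=0  c=4→chi=0,T=2,p=0
L=1*4+2=6  i=0*4+0*2+0=0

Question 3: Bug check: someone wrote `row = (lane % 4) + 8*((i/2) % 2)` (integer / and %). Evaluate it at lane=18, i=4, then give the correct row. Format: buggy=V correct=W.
`(lane % 4) + 8*((i/2) % 2)`[18,4]⇒2
lane 18⇒18/4=4, 18 mod 4=2
i=4  r:4+0⇒4  c:2·2+0+8⇒12
row: 2 vs 4

buggy=2 correct=4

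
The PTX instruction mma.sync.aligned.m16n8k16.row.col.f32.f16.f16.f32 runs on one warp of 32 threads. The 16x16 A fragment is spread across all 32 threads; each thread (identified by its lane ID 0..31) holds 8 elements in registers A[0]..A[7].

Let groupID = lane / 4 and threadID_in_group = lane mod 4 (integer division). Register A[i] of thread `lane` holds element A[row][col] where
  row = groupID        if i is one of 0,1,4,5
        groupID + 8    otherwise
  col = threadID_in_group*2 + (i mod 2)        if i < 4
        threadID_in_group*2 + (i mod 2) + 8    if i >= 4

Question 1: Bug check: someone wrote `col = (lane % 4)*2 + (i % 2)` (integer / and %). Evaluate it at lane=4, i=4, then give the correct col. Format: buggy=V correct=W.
`(lane % 4)*2 + (i % 2)`[4,4]->0
L=4->gid=4>>2=1, tid=4&3=0
[4]->row 1+0=1  col 0·2+0+8=8
col: 0 vs 8

buggy=0 correct=8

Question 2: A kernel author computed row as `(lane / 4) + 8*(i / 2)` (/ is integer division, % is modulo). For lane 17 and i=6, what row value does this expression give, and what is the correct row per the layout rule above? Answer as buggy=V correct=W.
`(lane / 4) + 8*(i / 2)`[17,6]=>28
17: grp=4,tig=1
[6] (4+8,1*2+0+8) = (12,10)
row: 28 vs 12

buggy=28 correct=12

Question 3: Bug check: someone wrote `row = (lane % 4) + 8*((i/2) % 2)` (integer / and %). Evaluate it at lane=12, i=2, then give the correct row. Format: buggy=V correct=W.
`(lane % 4) + 8*((i/2) % 2)`[12,2]->8
lane 12->12/4=3, 12 mod 4=0
i=2  r:3+8->11  c:2·0+0+0->0
row: 8 vs 11

buggy=8 correct=11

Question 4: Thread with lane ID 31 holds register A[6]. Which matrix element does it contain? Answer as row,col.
15,14

lane 31: grp=7 (31/4), tig=3 (31%4)
i=6: r=7+8=15, c=3*2+0+8=14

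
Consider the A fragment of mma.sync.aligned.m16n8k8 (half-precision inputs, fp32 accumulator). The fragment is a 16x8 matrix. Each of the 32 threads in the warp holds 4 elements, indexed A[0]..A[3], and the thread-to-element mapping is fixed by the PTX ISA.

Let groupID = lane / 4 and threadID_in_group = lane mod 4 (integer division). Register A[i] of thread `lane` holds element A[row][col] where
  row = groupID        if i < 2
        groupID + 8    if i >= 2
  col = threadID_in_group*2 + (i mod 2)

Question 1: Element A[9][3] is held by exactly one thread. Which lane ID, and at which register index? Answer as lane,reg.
r=9->g=1,rb=1  c=3->t=1,b0=1
L=1*4+1=5  i=1*2+1=3

5,3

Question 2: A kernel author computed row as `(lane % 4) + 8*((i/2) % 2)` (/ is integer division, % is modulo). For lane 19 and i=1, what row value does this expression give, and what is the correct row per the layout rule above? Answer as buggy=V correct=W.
buggy=3 correct=4

`(lane % 4) + 8*((i/2) % 2)`[19,1]=>3
19: grp=4,tig=3
[1] (4+0,3*2+1) = (4,7)
row: 3 vs 4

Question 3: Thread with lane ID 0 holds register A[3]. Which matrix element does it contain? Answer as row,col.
L=0⇒gr=0>>2=0, th=0&3=0
[3]⇒row 0+8=8  col 0·2+1=1

8,1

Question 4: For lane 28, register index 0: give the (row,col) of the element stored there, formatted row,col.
lane 28->28/4=7, 28 mod 4=0
i=0  r:7+0->7  c:2·0+0->0

7,0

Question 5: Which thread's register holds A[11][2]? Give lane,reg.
r: 11->gid=3,r8=1  c: 2->tid=1,i&1=0
L=3*4+1=13  i=1*2+0=2

13,2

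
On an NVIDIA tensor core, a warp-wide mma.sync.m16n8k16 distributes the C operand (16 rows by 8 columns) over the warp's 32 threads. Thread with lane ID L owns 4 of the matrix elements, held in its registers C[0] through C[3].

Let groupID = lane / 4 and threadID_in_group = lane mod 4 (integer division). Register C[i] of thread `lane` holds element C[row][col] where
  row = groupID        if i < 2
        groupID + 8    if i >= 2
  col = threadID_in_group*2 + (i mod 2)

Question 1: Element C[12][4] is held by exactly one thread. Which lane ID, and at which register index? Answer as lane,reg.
18,2

r: 12->gid=4,r8=1  c: 4->tid=2,i&1=0
L=4*4+2=18  i=1*2+0=2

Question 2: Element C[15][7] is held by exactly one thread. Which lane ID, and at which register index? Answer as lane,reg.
r: 15->gid=7,r8=1  c: 7->tid=3,i&1=1
L=7*4+3=31  i=1*2+1=3

31,3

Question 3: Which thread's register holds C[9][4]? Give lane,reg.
r=9→G=1,rhi=1  c=4→T=2,p=0
L=1*4+2=6  i=1*2+0=2

6,2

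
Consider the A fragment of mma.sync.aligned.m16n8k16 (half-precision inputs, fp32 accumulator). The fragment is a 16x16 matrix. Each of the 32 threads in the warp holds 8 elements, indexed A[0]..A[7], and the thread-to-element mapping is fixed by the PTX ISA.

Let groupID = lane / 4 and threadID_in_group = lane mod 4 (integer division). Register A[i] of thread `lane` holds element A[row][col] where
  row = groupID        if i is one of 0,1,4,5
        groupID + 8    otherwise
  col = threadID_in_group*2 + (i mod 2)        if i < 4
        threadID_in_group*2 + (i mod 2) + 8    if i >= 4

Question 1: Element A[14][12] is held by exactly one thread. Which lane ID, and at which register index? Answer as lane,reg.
26,6

r:14=>grp=6,rB=1  c:12=>cB=1,tig=2,lo=0
L=6*4+2=26  i=1*4+1*2+0=6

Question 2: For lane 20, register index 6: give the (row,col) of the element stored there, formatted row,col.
L=20→G=20>>2=5, T=20&3=0
[6]→row 5+8=13  col 0·2+0+8=8

13,8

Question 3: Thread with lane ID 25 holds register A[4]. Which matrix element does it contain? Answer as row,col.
6,10

L=25->g=25>>2=6, t=25&3=1
[4]->row 6+0=6  col 1·2+0+8=10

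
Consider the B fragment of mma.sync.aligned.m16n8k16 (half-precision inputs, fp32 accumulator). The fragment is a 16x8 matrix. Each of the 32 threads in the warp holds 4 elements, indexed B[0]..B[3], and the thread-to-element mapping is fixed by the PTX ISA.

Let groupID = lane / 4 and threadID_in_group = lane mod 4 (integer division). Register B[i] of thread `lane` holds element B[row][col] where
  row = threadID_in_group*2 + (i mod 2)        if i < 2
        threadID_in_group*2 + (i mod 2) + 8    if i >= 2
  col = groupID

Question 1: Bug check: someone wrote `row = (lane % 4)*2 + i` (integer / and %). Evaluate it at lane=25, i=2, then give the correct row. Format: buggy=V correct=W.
buggy=4 correct=10

`(lane % 4)*2 + i`[25,2]=>4
lane 25=>25/4=6, 25 mod 4=1
i=2  r:2·1+0+8=>10  c:6
row: 4 vs 10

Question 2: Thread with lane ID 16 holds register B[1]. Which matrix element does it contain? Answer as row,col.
1,4

L=16=>grp=16>>2=4, tig=16&3=0
[1]=>row 0·2+1+0=1  col grp=4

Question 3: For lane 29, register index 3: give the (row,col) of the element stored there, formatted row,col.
11,7

lane 29: grp=7 (29/4), tig=1 (29%4)
i=3: r=1*2+1+8=11, c=grp=7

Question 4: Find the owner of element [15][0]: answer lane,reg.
c=0->g=0  r=15->rb=1,t=3,b0=1
L=0*4+3=3  i=1*2+1=3

3,3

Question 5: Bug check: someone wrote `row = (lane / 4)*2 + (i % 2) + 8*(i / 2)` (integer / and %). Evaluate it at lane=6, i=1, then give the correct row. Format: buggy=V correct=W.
`(lane / 4)*2 + (i % 2) + 8*(i / 2)`[6,1]->3
6: g=1,t=2
[1] (2*2+1+0,1) = (5,1)
row: 3 vs 5

buggy=3 correct=5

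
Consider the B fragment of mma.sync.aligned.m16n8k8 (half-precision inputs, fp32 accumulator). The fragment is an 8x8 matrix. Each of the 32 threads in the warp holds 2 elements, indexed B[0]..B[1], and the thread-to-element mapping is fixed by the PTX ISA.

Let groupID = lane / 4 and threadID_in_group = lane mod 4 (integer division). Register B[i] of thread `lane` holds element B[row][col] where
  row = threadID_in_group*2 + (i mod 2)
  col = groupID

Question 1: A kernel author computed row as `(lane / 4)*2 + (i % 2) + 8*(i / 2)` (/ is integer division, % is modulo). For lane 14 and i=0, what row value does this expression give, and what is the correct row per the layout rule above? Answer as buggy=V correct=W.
`(lane / 4)*2 + (i % 2) + 8*(i / 2)`[14,0]⇒6
lane 14⇒14/4=3, 14 mod 4=2
i=0  r:2·2+0⇒4  c:3
row: 6 vs 4

buggy=6 correct=4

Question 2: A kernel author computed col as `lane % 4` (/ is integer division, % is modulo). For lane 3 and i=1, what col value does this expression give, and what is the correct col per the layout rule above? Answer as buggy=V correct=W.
`lane % 4`[3,1]→3
lane 3: G=0 (3/4), T=3 (3%4)
i=1: r=3*2+1=7, c=G=0
col: 3 vs 0

buggy=3 correct=0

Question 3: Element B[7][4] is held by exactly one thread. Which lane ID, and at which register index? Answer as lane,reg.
19,1

c=4→G=4  r=7→T=3,p=1
L=4*4+3=19  i=1=1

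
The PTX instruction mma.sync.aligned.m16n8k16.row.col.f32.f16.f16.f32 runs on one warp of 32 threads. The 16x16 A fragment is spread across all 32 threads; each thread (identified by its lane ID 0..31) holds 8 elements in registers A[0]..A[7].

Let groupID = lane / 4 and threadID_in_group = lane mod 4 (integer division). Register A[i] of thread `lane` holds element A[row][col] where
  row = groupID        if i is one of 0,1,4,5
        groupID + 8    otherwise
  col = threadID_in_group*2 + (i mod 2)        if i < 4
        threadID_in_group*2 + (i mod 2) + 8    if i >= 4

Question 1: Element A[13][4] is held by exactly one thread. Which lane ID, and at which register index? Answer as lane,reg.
22,2

r:13=>grp=5,rB=1  c:4=>cB=0,tig=2,lo=0
L=5*4+2=22  i=0*4+1*2+0=2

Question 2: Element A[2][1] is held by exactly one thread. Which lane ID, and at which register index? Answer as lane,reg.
r=2⇒gr=2,Rb=0  c=1⇒Cb=0,th=0,odd=1
L=2*4+0=8  i=0*4+0*2+1=1

8,1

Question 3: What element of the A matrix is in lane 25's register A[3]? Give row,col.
L=25=>grp=25>>2=6, tig=25&3=1
[3]=>row 6+8=14  col 1·2+1+0=3

14,3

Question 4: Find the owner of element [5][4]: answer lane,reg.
22,0

r:5=>grp=5,rB=0  c:4=>cB=0,tig=2,lo=0
L=5*4+2=22  i=0*4+0*2+0=0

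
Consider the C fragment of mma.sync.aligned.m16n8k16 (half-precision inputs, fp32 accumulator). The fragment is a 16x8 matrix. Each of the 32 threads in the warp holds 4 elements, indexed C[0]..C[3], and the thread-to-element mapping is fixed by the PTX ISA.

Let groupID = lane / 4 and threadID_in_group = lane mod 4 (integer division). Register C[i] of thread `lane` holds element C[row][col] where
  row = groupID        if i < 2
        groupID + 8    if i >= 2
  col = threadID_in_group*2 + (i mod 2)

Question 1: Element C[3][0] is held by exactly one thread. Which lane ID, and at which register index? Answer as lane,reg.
12,0

r: 3->gid=3,r8=0  c: 0->tid=0,i&1=0
L=3*4+0=12  i=0*2+0=0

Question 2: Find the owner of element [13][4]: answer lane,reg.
22,2

r=13→G=5,rhi=1  c=4→T=2,p=0
L=5*4+2=22  i=1*2+0=2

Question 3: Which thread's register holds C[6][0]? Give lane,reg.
r=6⇒gr=6,Rb=0  c=0⇒th=0,odd=0
L=6*4+0=24  i=0*2+0=0

24,0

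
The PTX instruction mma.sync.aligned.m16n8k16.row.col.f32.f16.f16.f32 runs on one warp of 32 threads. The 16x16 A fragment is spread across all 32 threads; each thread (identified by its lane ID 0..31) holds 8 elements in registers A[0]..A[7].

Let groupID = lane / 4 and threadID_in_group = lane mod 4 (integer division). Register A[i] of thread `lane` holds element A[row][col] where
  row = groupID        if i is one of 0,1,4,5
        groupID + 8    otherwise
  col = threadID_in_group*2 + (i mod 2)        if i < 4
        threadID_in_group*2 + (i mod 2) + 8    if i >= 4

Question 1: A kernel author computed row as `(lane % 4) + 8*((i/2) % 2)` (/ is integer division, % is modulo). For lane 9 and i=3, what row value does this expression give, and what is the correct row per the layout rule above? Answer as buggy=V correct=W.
buggy=9 correct=10

`(lane % 4) + 8*((i/2) % 2)`[9,3]⇒9
L=9⇒gr=9>>2=2, th=9&3=1
[3]⇒row 2+8=10  col 1·2+1+0=3
row: 9 vs 10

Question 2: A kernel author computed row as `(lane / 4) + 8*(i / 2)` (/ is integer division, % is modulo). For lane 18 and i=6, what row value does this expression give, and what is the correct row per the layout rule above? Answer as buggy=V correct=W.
buggy=28 correct=12

`(lane / 4) + 8*(i / 2)`[18,6]->28
lane 18: g=4 (18/4), t=2 (18%4)
i=6: r=4+8=12, c=2*2+0+8=12
row: 28 vs 12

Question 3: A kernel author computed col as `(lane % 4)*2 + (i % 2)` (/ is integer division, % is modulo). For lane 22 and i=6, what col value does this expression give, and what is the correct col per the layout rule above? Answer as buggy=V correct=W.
`(lane % 4)*2 + (i % 2)`[22,6]=>4
lane 22: grp=5 (22/4), tig=2 (22%4)
i=6: r=5+8=13, c=2*2+0+8=12
col: 4 vs 12

buggy=4 correct=12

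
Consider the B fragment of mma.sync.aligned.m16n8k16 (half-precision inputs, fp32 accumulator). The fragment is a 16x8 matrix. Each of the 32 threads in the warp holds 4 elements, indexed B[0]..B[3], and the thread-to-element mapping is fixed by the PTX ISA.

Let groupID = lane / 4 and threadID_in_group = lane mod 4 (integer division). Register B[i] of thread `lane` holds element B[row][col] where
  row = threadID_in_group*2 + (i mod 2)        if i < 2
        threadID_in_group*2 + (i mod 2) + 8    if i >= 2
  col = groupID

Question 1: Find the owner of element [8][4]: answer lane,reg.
c=4⇒gr=4  r=8⇒Rb=1,th=0,odd=0
L=4*4+0=16  i=1*2+0=2

16,2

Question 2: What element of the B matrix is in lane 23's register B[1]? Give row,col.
lane 23: grp=5 (23/4), tig=3 (23%4)
i=1: r=3*2+1+0=7, c=grp=5

7,5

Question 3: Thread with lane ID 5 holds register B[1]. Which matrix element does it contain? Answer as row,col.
lane 5→5/4=1, 5 mod 4=1
i=1  r:2·1+1+0→3  c:1

3,1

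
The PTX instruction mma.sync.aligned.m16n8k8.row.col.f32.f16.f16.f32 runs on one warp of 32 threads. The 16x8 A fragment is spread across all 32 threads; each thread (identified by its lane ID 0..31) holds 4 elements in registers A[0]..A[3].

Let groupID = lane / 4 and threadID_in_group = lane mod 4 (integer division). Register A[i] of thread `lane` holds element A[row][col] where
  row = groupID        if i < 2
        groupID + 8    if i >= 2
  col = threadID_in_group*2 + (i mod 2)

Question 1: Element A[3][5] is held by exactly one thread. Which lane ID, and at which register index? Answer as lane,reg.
r: 3->gid=3,r8=0  c: 5->tid=2,i&1=1
L=3*4+2=14  i=0*2+1=1

14,1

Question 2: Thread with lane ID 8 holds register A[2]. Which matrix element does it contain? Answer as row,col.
10,0

8: G=2,T=0
[2] (2+8,0*2+0) = (10,0)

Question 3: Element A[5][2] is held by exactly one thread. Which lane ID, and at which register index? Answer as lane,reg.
r:5=>grp=5,rB=0  c:2=>tig=1,lo=0
L=5*4+1=21  i=0*2+0=0

21,0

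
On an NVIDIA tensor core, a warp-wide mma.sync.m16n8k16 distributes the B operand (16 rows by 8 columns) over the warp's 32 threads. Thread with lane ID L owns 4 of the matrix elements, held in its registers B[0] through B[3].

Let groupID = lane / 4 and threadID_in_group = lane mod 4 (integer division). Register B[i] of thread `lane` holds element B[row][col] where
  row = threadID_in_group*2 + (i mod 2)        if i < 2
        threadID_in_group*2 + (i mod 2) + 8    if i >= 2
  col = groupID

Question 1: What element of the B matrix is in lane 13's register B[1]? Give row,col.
3,3

13: g=3,t=1
[1] (1*2+1+0,3) = (3,3)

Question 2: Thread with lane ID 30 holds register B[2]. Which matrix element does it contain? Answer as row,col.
30: gr=7,th=2
[2] (2*2+0+8,7) = (12,7)

12,7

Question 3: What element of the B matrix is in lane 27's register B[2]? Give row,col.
L=27=>grp=27>>2=6, tig=27&3=3
[2]=>row 3·2+0+8=14  col grp=6

14,6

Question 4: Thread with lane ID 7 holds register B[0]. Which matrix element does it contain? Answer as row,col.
6,1

L=7=>grp=7>>2=1, tig=7&3=3
[0]=>row 3·2+0+0=6  col grp=1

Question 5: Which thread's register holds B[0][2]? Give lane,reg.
c=2→G=2  r=0→rhi=0,T=0,p=0
L=2*4+0=8  i=0*2+0=0

8,0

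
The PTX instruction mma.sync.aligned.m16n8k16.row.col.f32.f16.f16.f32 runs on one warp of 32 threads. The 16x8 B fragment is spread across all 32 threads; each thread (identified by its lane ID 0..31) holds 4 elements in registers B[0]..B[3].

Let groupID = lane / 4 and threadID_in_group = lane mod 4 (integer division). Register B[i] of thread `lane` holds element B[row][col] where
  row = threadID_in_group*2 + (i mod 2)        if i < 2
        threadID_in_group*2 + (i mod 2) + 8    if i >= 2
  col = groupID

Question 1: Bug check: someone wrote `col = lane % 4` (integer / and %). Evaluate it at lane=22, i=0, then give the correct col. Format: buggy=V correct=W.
`lane % 4`[22,0]=>2
lane 22=>22/4=5, 22 mod 4=2
i=0  r:2·2+0+0=>4  c:5
col: 2 vs 5

buggy=2 correct=5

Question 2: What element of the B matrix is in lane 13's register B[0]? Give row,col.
13: gr=3,th=1
[0] (1*2+0+0,3) = (2,3)

2,3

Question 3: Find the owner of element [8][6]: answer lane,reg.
c=6→G=6  r=8→rhi=1,T=0,p=0
L=6*4+0=24  i=1*2+0=2

24,2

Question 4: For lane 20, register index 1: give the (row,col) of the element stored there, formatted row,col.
lane 20: g=5 (20/4), t=0 (20%4)
i=1: r=0*2+1+0=1, c=g=5

1,5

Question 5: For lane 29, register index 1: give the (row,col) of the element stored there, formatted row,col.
3,7

lane 29->29/4=7, 29 mod 4=1
i=1  r:2·1+1+0->3  c:7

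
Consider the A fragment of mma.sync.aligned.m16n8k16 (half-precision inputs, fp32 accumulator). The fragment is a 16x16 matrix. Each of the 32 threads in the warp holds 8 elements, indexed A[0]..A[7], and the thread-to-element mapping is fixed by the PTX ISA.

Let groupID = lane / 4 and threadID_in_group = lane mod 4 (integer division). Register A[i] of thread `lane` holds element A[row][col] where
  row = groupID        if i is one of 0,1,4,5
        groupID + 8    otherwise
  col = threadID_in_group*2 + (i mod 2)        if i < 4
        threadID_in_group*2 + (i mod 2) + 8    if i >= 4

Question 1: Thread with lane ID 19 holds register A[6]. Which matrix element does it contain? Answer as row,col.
L=19→G=19>>2=4, T=19&3=3
[6]→row 4+8=12  col 3·2+0+8=14

12,14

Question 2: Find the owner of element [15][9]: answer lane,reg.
28,7

r=15⇒gr=7,Rb=1  c=9⇒Cb=1,th=0,odd=1
L=7*4+0=28  i=1*4+1*2+1=7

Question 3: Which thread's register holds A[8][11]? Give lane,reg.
1,7

r: 8->gid=0,r8=1  c: 11->c8=1,tid=1,i&1=1
L=0*4+1=1  i=1*4+1*2+1=7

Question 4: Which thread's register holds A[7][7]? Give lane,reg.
r: 7->gid=7,r8=0  c: 7->c8=0,tid=3,i&1=1
L=7*4+3=31  i=0*4+0*2+1=1

31,1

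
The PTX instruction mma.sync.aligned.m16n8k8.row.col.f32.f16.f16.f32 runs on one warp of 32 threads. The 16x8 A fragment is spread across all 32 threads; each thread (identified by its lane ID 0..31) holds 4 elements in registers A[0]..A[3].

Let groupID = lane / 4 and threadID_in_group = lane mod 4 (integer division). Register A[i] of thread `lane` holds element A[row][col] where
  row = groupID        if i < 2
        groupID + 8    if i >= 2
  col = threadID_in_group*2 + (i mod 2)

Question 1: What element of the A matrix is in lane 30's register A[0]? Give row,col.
7,4

lane 30⇒30/4=7, 30 mod 4=2
i=0  r:7+0⇒7  c:2·2+0⇒4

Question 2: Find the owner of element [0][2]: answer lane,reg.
r=0->g=0,rb=0  c=2->t=1,b0=0
L=0*4+1=1  i=0*2+0=0

1,0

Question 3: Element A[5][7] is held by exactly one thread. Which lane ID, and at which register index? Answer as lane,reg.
r: 5->gid=5,r8=0  c: 7->tid=3,i&1=1
L=5*4+3=23  i=0*2+1=1

23,1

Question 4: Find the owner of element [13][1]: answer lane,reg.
20,3

r=13->g=5,rb=1  c=1->t=0,b0=1
L=5*4+0=20  i=1*2+1=3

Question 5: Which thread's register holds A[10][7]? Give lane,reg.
r: 10->gid=2,r8=1  c: 7->tid=3,i&1=1
L=2*4+3=11  i=1*2+1=3

11,3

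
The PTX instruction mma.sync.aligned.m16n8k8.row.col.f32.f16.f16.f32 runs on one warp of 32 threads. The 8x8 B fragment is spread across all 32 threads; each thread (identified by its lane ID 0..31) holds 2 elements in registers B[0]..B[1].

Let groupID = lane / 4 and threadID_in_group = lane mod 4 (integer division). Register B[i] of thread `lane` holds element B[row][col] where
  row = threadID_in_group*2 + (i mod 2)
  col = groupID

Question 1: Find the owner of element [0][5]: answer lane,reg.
20,0

c=5->g=5  r=0->t=0,b0=0
L=5*4+0=20  i=0=0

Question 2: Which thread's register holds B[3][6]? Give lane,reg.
25,1

c=6→G=6  r=3→T=1,p=1
L=6*4+1=25  i=1=1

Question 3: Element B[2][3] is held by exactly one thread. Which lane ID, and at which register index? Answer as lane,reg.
c:3=>grp=3  r:2=>tig=1,lo=0
L=3*4+1=13  i=0=0

13,0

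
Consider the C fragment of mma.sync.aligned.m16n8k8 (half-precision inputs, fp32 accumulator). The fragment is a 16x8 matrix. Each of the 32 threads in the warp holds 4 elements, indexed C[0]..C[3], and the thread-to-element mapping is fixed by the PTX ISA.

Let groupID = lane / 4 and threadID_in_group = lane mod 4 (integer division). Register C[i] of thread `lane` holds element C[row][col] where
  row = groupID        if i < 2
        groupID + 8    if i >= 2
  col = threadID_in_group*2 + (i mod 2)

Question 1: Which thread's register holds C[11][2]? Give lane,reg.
13,2

r=11→G=3,rhi=1  c=2→T=1,p=0
L=3*4+1=13  i=1*2+0=2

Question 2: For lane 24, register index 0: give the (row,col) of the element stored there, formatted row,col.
L=24->g=24>>2=6, t=24&3=0
[0]->row 6+0=6  col 0·2+0=0

6,0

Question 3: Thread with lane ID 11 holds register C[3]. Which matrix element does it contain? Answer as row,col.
10,7

lane 11→11/4=2, 11 mod 4=3
i=3  r:2+8→10  c:2·3+1→7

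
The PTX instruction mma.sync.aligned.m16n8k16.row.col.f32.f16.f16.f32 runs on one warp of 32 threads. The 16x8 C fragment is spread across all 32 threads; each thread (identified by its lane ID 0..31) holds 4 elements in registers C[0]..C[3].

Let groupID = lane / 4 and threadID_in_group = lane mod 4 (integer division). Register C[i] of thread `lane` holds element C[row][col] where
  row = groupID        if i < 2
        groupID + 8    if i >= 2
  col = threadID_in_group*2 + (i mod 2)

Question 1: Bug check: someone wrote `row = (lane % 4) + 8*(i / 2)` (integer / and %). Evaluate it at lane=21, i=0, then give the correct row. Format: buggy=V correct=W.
`(lane % 4) + 8*(i / 2)`[21,0]→1
lane 21: G=5 (21/4), T=1 (21%4)
i=0: r=5+0=5, c=1*2+0=2
row: 1 vs 5

buggy=1 correct=5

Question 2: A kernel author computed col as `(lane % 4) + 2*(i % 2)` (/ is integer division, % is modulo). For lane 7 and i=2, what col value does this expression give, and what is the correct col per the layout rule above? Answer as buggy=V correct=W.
`(lane % 4) + 2*(i % 2)`[7,2]->3
lane 7: g=1 (7/4), t=3 (7%4)
i=2: r=1+8=9, c=3*2+0=6
col: 3 vs 6

buggy=3 correct=6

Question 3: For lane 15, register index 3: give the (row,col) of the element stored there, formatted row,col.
15: gr=3,th=3
[3] (3+8,3*2+1) = (11,7)

11,7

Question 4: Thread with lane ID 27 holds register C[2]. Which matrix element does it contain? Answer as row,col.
27: gid=6,tid=3
[2] (6+8,3*2+0) = (14,6)

14,6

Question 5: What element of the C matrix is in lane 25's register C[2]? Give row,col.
14,2

lane 25: g=6 (25/4), t=1 (25%4)
i=2: r=6+8=14, c=1*2+0=2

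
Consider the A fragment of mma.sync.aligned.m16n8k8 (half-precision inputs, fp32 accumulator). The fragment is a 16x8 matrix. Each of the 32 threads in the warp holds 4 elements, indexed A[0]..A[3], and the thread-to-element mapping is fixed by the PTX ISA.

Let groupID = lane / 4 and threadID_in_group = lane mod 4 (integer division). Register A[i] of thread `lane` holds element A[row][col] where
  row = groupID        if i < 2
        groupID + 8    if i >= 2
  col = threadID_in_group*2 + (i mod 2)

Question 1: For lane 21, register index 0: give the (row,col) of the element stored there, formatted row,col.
L=21⇒gr=21>>2=5, th=21&3=1
[0]⇒row 5+0=5  col 1·2+0=2

5,2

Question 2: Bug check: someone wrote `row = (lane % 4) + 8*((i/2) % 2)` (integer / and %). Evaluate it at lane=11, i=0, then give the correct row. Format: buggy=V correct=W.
`(lane % 4) + 8*((i/2) % 2)`[11,0]→3
lane 11: G=2 (11/4), T=3 (11%4)
i=0: r=2+0=2, c=3*2+0=6
row: 3 vs 2

buggy=3 correct=2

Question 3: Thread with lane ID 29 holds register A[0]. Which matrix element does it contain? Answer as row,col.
7,2

lane 29->29/4=7, 29 mod 4=1
i=0  r:7+0->7  c:2·1+0->2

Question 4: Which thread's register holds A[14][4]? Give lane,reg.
26,2

r:14=>grp=6,rB=1  c:4=>tig=2,lo=0
L=6*4+2=26  i=1*2+0=2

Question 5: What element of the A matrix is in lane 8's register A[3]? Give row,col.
10,1

lane 8: g=2 (8/4), t=0 (8%4)
i=3: r=2+8=10, c=0*2+1=1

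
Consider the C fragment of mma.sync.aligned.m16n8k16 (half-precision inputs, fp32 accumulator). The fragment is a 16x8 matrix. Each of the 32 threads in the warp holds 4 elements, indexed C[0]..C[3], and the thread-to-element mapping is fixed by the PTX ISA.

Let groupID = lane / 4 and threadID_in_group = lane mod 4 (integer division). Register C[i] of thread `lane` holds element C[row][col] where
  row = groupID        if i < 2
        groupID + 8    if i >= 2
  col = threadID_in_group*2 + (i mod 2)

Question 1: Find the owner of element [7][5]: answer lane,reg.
r:7=>grp=7,rB=0  c:5=>tig=2,lo=1
L=7*4+2=30  i=0*2+1=1

30,1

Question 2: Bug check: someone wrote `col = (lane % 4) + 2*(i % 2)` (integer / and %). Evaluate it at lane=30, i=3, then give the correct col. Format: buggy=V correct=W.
`(lane % 4) + 2*(i % 2)`[30,3]->4
lane 30->30/4=7, 30 mod 4=2
i=3  r:7+8->15  c:2·2+1->5
col: 4 vs 5

buggy=4 correct=5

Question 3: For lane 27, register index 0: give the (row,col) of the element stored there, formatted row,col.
6,6

27: g=6,t=3
[0] (6+0,3*2+0) = (6,6)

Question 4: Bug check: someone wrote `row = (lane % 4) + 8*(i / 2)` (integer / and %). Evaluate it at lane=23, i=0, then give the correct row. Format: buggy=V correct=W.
`(lane % 4) + 8*(i / 2)`[23,0]=>3
lane 23: grp=5 (23/4), tig=3 (23%4)
i=0: r=5+0=5, c=3*2+0=6
row: 3 vs 5

buggy=3 correct=5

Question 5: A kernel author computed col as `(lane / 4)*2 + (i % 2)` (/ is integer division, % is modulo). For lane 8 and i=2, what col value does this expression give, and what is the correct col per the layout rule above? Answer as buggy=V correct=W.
buggy=4 correct=0

`(lane / 4)*2 + (i % 2)`[8,2]->4
lane 8: gid=2 (8/4), tid=0 (8%4)
i=2: r=2+8=10, c=0*2+0=0
col: 4 vs 0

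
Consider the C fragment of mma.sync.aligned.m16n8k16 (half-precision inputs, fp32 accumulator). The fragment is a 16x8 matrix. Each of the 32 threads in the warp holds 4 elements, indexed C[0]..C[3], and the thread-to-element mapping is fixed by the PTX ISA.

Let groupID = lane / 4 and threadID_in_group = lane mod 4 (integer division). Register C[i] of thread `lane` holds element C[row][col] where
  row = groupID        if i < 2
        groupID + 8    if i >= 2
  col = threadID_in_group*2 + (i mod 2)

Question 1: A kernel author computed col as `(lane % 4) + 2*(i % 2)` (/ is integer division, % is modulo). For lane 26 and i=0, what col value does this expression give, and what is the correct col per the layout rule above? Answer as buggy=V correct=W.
`(lane % 4) + 2*(i % 2)`[26,0]→2
lane 26→26/4=6, 26 mod 4=2
i=0  r:6+0→6  c:2·2+0→4
col: 2 vs 4

buggy=2 correct=4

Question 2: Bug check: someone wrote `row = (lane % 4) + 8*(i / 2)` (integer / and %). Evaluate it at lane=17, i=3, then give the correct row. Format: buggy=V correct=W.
buggy=9 correct=12

`(lane % 4) + 8*(i / 2)`[17,3]→9
lane 17: G=4 (17/4), T=1 (17%4)
i=3: r=4+8=12, c=1*2+1=3
row: 9 vs 12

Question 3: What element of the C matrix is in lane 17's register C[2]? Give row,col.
12,2

lane 17: grp=4 (17/4), tig=1 (17%4)
i=2: r=4+8=12, c=1*2+0=2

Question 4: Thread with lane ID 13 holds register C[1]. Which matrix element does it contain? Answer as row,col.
3,3

lane 13→13/4=3, 13 mod 4=1
i=1  r:3+0→3  c:2·1+1→3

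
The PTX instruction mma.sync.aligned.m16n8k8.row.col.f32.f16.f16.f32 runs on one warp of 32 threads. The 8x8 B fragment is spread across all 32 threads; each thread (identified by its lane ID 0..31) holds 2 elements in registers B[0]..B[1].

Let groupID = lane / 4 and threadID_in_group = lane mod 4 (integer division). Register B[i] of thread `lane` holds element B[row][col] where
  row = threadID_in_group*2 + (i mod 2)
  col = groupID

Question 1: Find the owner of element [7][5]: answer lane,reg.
c=5→G=5  r=7→T=3,p=1
L=5*4+3=23  i=1=1

23,1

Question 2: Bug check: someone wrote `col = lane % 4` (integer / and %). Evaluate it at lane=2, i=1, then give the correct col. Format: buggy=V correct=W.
`lane % 4`[2,1]=>2
L=2=>grp=2>>2=0, tig=2&3=2
[1]=>row 2·2+1=5  col grp=0
col: 2 vs 0

buggy=2 correct=0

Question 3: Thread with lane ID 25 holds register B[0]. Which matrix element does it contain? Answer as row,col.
L=25->g=25>>2=6, t=25&3=1
[0]->row 1·2+0=2  col g=6

2,6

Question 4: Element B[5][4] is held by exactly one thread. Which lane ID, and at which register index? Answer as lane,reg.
c=4->g=4  r=5->t=2,b0=1
L=4*4+2=18  i=1=1

18,1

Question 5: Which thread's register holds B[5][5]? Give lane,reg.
c=5→G=5  r=5→T=2,p=1
L=5*4+2=22  i=1=1

22,1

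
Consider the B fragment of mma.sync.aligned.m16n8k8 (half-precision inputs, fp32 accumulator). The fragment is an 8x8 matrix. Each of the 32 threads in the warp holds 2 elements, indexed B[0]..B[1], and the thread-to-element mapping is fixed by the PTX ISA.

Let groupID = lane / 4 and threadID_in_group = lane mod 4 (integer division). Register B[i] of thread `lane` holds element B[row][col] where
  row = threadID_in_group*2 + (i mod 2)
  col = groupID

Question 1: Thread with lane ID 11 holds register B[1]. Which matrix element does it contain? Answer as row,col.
7,2

11: gid=2,tid=3
[1] (3*2+1,2) = (7,2)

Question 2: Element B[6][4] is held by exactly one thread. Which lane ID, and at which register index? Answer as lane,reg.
19,0

c=4⇒gr=4  r=6⇒th=3,odd=0
L=4*4+3=19  i=0=0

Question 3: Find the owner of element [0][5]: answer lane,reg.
20,0

c: 5->gid=5  r: 0->tid=0,i&1=0
L=5*4+0=20  i=0=0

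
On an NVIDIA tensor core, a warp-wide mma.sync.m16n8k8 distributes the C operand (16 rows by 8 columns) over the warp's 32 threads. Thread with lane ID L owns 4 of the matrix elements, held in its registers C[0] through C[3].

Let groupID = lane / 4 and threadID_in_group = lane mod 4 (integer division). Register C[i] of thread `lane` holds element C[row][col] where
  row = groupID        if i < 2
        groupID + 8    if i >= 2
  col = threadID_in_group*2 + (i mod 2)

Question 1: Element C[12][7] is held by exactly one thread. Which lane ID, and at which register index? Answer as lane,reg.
r: 12->gid=4,r8=1  c: 7->tid=3,i&1=1
L=4*4+3=19  i=1*2+1=3

19,3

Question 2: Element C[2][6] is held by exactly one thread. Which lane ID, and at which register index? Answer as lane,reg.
11,0

r: 2->gid=2,r8=0  c: 6->tid=3,i&1=0
L=2*4+3=11  i=0*2+0=0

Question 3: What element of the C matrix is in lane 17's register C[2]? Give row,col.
12,2

lane 17: g=4 (17/4), t=1 (17%4)
i=2: r=4+8=12, c=1*2+0=2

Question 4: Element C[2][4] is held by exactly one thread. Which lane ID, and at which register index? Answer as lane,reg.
10,0

r=2⇒gr=2,Rb=0  c=4⇒th=2,odd=0
L=2*4+2=10  i=0*2+0=0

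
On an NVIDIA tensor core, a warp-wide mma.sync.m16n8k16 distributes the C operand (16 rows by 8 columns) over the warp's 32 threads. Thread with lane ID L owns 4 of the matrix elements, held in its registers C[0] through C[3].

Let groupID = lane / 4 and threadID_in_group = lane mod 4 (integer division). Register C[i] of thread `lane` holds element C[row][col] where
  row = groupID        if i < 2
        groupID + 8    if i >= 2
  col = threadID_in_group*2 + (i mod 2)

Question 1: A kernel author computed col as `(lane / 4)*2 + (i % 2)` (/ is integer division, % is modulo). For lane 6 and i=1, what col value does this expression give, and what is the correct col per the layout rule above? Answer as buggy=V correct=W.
buggy=3 correct=5

`(lane / 4)*2 + (i % 2)`[6,1]->3
lane 6->6/4=1, 6 mod 4=2
i=1  r:1+0->1  c:2·2+1->5
col: 3 vs 5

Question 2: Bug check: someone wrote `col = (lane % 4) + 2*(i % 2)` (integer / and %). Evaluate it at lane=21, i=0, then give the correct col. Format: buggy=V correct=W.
`(lane % 4) + 2*(i % 2)`[21,0]⇒1
lane 21⇒21/4=5, 21 mod 4=1
i=0  r:5+0⇒5  c:2·1+0⇒2
col: 1 vs 2

buggy=1 correct=2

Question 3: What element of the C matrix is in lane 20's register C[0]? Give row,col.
5,0

20: g=5,t=0
[0] (5+0,0*2+0) = (5,0)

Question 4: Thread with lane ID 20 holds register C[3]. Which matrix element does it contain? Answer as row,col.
20: g=5,t=0
[3] (5+8,0*2+1) = (13,1)

13,1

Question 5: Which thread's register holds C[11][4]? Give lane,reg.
14,2

r:11=>grp=3,rB=1  c:4=>tig=2,lo=0
L=3*4+2=14  i=1*2+0=2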